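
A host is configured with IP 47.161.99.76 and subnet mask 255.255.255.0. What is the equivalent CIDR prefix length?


Binary: 11111111.11111111.11111111.00000000
Count leading 1s
Prefix: /24


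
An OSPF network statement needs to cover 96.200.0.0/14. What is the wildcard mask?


Subnet mask: 255.252.0.0
Wildcard = 255.255.255.255 - subnet mask
255 - 255 = 0
255 - 252 = 3
255 - 0 = 255
255 - 0 = 255
Wildcard: 0.3.255.255


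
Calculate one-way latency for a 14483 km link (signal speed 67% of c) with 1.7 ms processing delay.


Speed = 0.67 * 3e5 km/s = 201000 km/s
Propagation delay = 14483 / 201000 = 0.0721 s = 72.0547 ms
Processing delay = 1.7 ms
Total one-way latency = 73.7547 ms


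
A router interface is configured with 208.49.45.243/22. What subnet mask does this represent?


/22 means 22 network bits, 10 host bits
Binary: 11111111111111111111110000000000
Mask: 255.255.252.0


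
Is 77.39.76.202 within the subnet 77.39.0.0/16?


Subnet network: 77.39.0.0
Test IP AND mask: 77.39.0.0
Yes, 77.39.76.202 is in 77.39.0.0/16


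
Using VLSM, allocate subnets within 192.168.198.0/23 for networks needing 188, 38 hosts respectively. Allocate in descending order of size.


188 hosts -> /24 (254 usable): 192.168.198.0/24
38 hosts -> /26 (62 usable): 192.168.199.0/26
Allocation: 192.168.198.0/24 (188 hosts, 254 usable); 192.168.199.0/26 (38 hosts, 62 usable)


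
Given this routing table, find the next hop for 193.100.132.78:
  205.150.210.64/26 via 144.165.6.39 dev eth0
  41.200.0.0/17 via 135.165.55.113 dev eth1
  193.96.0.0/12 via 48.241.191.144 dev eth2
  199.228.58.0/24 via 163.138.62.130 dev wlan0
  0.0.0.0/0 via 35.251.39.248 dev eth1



Longest prefix match for 193.100.132.78:
  /26 205.150.210.64: no
  /17 41.200.0.0: no
  /12 193.96.0.0: MATCH
  /24 199.228.58.0: no
  /0 0.0.0.0: MATCH
Selected: next-hop 48.241.191.144 via eth2 (matched /12)


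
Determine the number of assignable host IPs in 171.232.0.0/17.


Host bits = 32 - 17 = 15
Total addresses = 2^15 = 32768
Usable = total - 2 (network and broadcast)
Usable hosts: 32766


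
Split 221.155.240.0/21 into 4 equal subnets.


New prefix = 21 + 2 = 23
Each subnet has 512 addresses
  221.155.240.0/23
  221.155.242.0/23
  221.155.244.0/23
  221.155.246.0/23
Subnets: 221.155.240.0/23, 221.155.242.0/23, 221.155.244.0/23, 221.155.246.0/23


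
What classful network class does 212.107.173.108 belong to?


First octet: 212
Binary: 11010100
110xxxxx -> Class C (192-223)
Class C, default mask 255.255.255.0 (/24)


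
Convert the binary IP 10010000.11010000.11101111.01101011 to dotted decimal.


10010000 = 144
11010000 = 208
11101111 = 239
01101011 = 107
IP: 144.208.239.107


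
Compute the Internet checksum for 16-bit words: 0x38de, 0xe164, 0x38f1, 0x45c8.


Sum all words (with carry folding):
+ 0x38de = 0x38de
+ 0xe164 = 0x1a43
+ 0x38f1 = 0x5334
+ 0x45c8 = 0x98fc
One's complement: ~0x98fc
Checksum = 0x6703


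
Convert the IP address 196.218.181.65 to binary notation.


196 = 11000100
218 = 11011010
181 = 10110101
65 = 01000001
Binary: 11000100.11011010.10110101.01000001


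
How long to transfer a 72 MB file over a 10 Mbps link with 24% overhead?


Effective throughput = 10 * (1 - 24/100) = 7.6 Mbps
File size in Mb = 72 * 8 = 576 Mb
Time = 576 / 7.6
Time = 75.7895 seconds


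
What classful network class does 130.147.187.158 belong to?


First octet: 130
Binary: 10000010
10xxxxxx -> Class B (128-191)
Class B, default mask 255.255.0.0 (/16)


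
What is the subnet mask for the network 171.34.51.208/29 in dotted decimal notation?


/29 means 29 network bits, 3 host bits
Binary: 11111111111111111111111111111000
Mask: 255.255.255.248


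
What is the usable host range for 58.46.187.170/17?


Network: 58.46.128.0
Broadcast: 58.46.255.255
First usable = network + 1
Last usable = broadcast - 1
Range: 58.46.128.1 to 58.46.255.254


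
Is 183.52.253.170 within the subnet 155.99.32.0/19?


Subnet network: 155.99.32.0
Test IP AND mask: 183.52.224.0
No, 183.52.253.170 is not in 155.99.32.0/19


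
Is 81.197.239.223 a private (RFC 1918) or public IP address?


RFC 1918 private ranges:
  10.0.0.0/8 (10.0.0.0 - 10.255.255.255)
  172.16.0.0/12 (172.16.0.0 - 172.31.255.255)
  192.168.0.0/16 (192.168.0.0 - 192.168.255.255)
Public (not in any RFC 1918 range)


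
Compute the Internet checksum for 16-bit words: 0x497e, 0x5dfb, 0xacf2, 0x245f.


Sum all words (with carry folding):
+ 0x497e = 0x497e
+ 0x5dfb = 0xa779
+ 0xacf2 = 0x546c
+ 0x245f = 0x78cb
One's complement: ~0x78cb
Checksum = 0x8734


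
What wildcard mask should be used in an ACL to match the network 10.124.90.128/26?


Subnet mask: 255.255.255.192
Wildcard = 255.255.255.255 - subnet mask
255 - 255 = 0
255 - 255 = 0
255 - 255 = 0
255 - 192 = 63
Wildcard: 0.0.0.63


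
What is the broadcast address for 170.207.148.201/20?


Network: 170.207.144.0/20
Host bits = 12
Set all host bits to 1:
Broadcast: 170.207.159.255


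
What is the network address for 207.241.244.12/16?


IP:   11001111.11110001.11110100.00001100
Mask: 11111111.11111111.00000000.00000000
AND operation:
Net:  11001111.11110001.00000000.00000000
Network: 207.241.0.0/16


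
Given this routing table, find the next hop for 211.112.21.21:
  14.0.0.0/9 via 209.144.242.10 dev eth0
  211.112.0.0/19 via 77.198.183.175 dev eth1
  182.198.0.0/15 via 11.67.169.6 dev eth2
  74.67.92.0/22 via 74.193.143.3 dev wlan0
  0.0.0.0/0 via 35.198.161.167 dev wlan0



Longest prefix match for 211.112.21.21:
  /9 14.0.0.0: no
  /19 211.112.0.0: MATCH
  /15 182.198.0.0: no
  /22 74.67.92.0: no
  /0 0.0.0.0: MATCH
Selected: next-hop 77.198.183.175 via eth1 (matched /19)


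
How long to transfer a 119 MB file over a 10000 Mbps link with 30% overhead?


Effective throughput = 10000 * (1 - 30/100) = 7000 Mbps
File size in Mb = 119 * 8 = 952 Mb
Time = 952 / 7000
Time = 0.136 seconds


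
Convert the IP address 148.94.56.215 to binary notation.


148 = 10010100
94 = 01011110
56 = 00111000
215 = 11010111
Binary: 10010100.01011110.00111000.11010111


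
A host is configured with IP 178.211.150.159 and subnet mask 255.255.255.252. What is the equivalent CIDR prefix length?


Binary: 11111111.11111111.11111111.11111100
Count leading 1s
Prefix: /30


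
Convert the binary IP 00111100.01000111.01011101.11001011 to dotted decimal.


00111100 = 60
01000111 = 71
01011101 = 93
11001011 = 203
IP: 60.71.93.203


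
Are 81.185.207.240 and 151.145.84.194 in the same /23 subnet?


Mask: 255.255.254.0
81.185.207.240 AND mask = 81.185.206.0
151.145.84.194 AND mask = 151.145.84.0
No, different subnets (81.185.206.0 vs 151.145.84.0)


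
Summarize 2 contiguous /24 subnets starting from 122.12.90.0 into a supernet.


Original prefix: /24
Number of subnets: 2 = 2^1
New prefix = 24 - 1 = 23
Supernet: 122.12.90.0/23


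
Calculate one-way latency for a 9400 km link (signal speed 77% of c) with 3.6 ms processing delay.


Speed = 0.77 * 3e5 km/s = 231000 km/s
Propagation delay = 9400 / 231000 = 0.0407 s = 40.6926 ms
Processing delay = 3.6 ms
Total one-way latency = 44.2926 ms


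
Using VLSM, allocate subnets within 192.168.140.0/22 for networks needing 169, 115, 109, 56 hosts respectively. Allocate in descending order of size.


169 hosts -> /24 (254 usable): 192.168.140.0/24
115 hosts -> /25 (126 usable): 192.168.141.0/25
109 hosts -> /25 (126 usable): 192.168.141.128/25
56 hosts -> /26 (62 usable): 192.168.142.0/26
Allocation: 192.168.140.0/24 (169 hosts, 254 usable); 192.168.141.0/25 (115 hosts, 126 usable); 192.168.141.128/25 (109 hosts, 126 usable); 192.168.142.0/26 (56 hosts, 62 usable)


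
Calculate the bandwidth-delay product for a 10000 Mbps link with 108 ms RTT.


BDP = bandwidth * RTT
= 10000 Mbps * 108 ms
= 10000 * 1e6 * 108 / 1000 bits
= 1080000000 bits
= 135000000 bytes
= 131835.9375 KB
BDP = 1080000000 bits (135000000 bytes)


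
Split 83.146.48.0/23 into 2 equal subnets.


New prefix = 23 + 1 = 24
Each subnet has 256 addresses
  83.146.48.0/24
  83.146.49.0/24
Subnets: 83.146.48.0/24, 83.146.49.0/24


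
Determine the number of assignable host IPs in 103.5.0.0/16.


Host bits = 32 - 16 = 16
Total addresses = 2^16 = 65536
Usable = total - 2 (network and broadcast)
Usable hosts: 65534


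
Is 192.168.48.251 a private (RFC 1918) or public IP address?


RFC 1918 private ranges:
  10.0.0.0/8 (10.0.0.0 - 10.255.255.255)
  172.16.0.0/12 (172.16.0.0 - 172.31.255.255)
  192.168.0.0/16 (192.168.0.0 - 192.168.255.255)
Private (in 192.168.0.0/16)


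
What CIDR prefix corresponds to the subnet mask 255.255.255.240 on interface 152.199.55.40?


Binary: 11111111.11111111.11111111.11110000
Count leading 1s
Prefix: /28


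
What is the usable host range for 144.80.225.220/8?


Network: 144.0.0.0
Broadcast: 144.255.255.255
First usable = network + 1
Last usable = broadcast - 1
Range: 144.0.0.1 to 144.255.255.254


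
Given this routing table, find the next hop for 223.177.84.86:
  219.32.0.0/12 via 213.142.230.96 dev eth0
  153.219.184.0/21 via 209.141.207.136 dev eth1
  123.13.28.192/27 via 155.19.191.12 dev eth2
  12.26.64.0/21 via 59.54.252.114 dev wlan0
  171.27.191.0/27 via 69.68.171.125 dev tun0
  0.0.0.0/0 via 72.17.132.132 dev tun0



Longest prefix match for 223.177.84.86:
  /12 219.32.0.0: no
  /21 153.219.184.0: no
  /27 123.13.28.192: no
  /21 12.26.64.0: no
  /27 171.27.191.0: no
  /0 0.0.0.0: MATCH
Selected: next-hop 72.17.132.132 via tun0 (matched /0)


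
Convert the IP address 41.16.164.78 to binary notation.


41 = 00101001
16 = 00010000
164 = 10100100
78 = 01001110
Binary: 00101001.00010000.10100100.01001110


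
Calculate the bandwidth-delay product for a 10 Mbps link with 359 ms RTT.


BDP = bandwidth * RTT
= 10 Mbps * 359 ms
= 10 * 1e6 * 359 / 1000 bits
= 3590000 bits
= 448750 bytes
= 438.2324 KB
BDP = 3590000 bits (448750 bytes)


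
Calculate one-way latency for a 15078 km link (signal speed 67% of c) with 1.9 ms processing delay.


Speed = 0.67 * 3e5 km/s = 201000 km/s
Propagation delay = 15078 / 201000 = 0.075 s = 75.0149 ms
Processing delay = 1.9 ms
Total one-way latency = 76.9149 ms


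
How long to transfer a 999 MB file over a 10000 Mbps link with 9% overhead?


Effective throughput = 10000 * (1 - 9/100) = 9100 Mbps
File size in Mb = 999 * 8 = 7992 Mb
Time = 7992 / 9100
Time = 0.8782 seconds


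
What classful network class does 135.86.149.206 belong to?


First octet: 135
Binary: 10000111
10xxxxxx -> Class B (128-191)
Class B, default mask 255.255.0.0 (/16)


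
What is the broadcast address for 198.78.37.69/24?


Network: 198.78.37.0/24
Host bits = 8
Set all host bits to 1:
Broadcast: 198.78.37.255


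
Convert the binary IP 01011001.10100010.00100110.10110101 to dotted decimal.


01011001 = 89
10100010 = 162
00100110 = 38
10110101 = 181
IP: 89.162.38.181


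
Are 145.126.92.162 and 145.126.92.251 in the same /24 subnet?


Mask: 255.255.255.0
145.126.92.162 AND mask = 145.126.92.0
145.126.92.251 AND mask = 145.126.92.0
Yes, same subnet (145.126.92.0)


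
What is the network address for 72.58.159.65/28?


IP:   01001000.00111010.10011111.01000001
Mask: 11111111.11111111.11111111.11110000
AND operation:
Net:  01001000.00111010.10011111.01000000
Network: 72.58.159.64/28


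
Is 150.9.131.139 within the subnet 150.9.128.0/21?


Subnet network: 150.9.128.0
Test IP AND mask: 150.9.128.0
Yes, 150.9.131.139 is in 150.9.128.0/21


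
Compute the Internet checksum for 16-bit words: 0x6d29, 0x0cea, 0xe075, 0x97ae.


Sum all words (with carry folding):
+ 0x6d29 = 0x6d29
+ 0x0cea = 0x7a13
+ 0xe075 = 0x5a89
+ 0x97ae = 0xf237
One's complement: ~0xf237
Checksum = 0x0dc8


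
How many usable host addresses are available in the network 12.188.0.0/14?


Host bits = 32 - 14 = 18
Total addresses = 2^18 = 262144
Usable = total - 2 (network and broadcast)
Usable hosts: 262142


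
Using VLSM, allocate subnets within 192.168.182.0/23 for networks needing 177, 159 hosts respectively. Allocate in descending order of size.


177 hosts -> /24 (254 usable): 192.168.182.0/24
159 hosts -> /24 (254 usable): 192.168.183.0/24
Allocation: 192.168.182.0/24 (177 hosts, 254 usable); 192.168.183.0/24 (159 hosts, 254 usable)


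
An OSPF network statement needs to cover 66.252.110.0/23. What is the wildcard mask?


Subnet mask: 255.255.254.0
Wildcard = 255.255.255.255 - subnet mask
255 - 255 = 0
255 - 255 = 0
255 - 254 = 1
255 - 0 = 255
Wildcard: 0.0.1.255


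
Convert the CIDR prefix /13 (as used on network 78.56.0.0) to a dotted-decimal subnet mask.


/13 means 13 network bits, 19 host bits
Binary: 11111111111110000000000000000000
Mask: 255.248.0.0


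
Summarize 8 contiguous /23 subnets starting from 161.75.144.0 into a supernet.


Original prefix: /23
Number of subnets: 8 = 2^3
New prefix = 23 - 3 = 20
Supernet: 161.75.144.0/20


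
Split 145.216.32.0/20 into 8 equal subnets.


New prefix = 20 + 3 = 23
Each subnet has 512 addresses
  145.216.32.0/23
  145.216.34.0/23
  145.216.36.0/23
  145.216.38.0/23
  145.216.40.0/23
  145.216.42.0/23
  145.216.44.0/23
  145.216.46.0/23
Subnets: 145.216.32.0/23, 145.216.34.0/23, 145.216.36.0/23, 145.216.38.0/23, 145.216.40.0/23, 145.216.42.0/23, 145.216.44.0/23, 145.216.46.0/23


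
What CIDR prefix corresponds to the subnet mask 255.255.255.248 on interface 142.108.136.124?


Binary: 11111111.11111111.11111111.11111000
Count leading 1s
Prefix: /29


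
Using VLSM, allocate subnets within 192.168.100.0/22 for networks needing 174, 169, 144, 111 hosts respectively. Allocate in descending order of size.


174 hosts -> /24 (254 usable): 192.168.100.0/24
169 hosts -> /24 (254 usable): 192.168.101.0/24
144 hosts -> /24 (254 usable): 192.168.102.0/24
111 hosts -> /25 (126 usable): 192.168.103.0/25
Allocation: 192.168.100.0/24 (174 hosts, 254 usable); 192.168.101.0/24 (169 hosts, 254 usable); 192.168.102.0/24 (144 hosts, 254 usable); 192.168.103.0/25 (111 hosts, 126 usable)


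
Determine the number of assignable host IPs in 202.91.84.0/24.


Host bits = 32 - 24 = 8
Total addresses = 2^8 = 256
Usable = total - 2 (network and broadcast)
Usable hosts: 254


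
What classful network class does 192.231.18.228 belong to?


First octet: 192
Binary: 11000000
110xxxxx -> Class C (192-223)
Class C, default mask 255.255.255.0 (/24)


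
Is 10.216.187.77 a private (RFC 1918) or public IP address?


RFC 1918 private ranges:
  10.0.0.0/8 (10.0.0.0 - 10.255.255.255)
  172.16.0.0/12 (172.16.0.0 - 172.31.255.255)
  192.168.0.0/16 (192.168.0.0 - 192.168.255.255)
Private (in 10.0.0.0/8)


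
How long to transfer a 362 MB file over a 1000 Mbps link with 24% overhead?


Effective throughput = 1000 * (1 - 24/100) = 760 Mbps
File size in Mb = 362 * 8 = 2896 Mb
Time = 2896 / 760
Time = 3.8105 seconds


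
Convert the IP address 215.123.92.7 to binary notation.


215 = 11010111
123 = 01111011
92 = 01011100
7 = 00000111
Binary: 11010111.01111011.01011100.00000111


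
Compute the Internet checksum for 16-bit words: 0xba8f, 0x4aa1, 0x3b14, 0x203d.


Sum all words (with carry folding):
+ 0xba8f = 0xba8f
+ 0x4aa1 = 0x0531
+ 0x3b14 = 0x4045
+ 0x203d = 0x6082
One's complement: ~0x6082
Checksum = 0x9f7d


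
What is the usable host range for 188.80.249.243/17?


Network: 188.80.128.0
Broadcast: 188.80.255.255
First usable = network + 1
Last usable = broadcast - 1
Range: 188.80.128.1 to 188.80.255.254


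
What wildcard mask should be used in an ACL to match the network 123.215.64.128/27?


Subnet mask: 255.255.255.224
Wildcard = 255.255.255.255 - subnet mask
255 - 255 = 0
255 - 255 = 0
255 - 255 = 0
255 - 224 = 31
Wildcard: 0.0.0.31


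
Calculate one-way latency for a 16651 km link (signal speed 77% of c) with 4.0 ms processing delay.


Speed = 0.77 * 3e5 km/s = 231000 km/s
Propagation delay = 16651 / 231000 = 0.0721 s = 72.0823 ms
Processing delay = 4.0 ms
Total one-way latency = 76.0823 ms


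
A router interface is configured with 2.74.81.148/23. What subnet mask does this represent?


/23 means 23 network bits, 9 host bits
Binary: 11111111111111111111111000000000
Mask: 255.255.254.0


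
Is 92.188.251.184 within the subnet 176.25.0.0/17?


Subnet network: 176.25.0.0
Test IP AND mask: 92.188.128.0
No, 92.188.251.184 is not in 176.25.0.0/17


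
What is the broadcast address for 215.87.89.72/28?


Network: 215.87.89.64/28
Host bits = 4
Set all host bits to 1:
Broadcast: 215.87.89.79


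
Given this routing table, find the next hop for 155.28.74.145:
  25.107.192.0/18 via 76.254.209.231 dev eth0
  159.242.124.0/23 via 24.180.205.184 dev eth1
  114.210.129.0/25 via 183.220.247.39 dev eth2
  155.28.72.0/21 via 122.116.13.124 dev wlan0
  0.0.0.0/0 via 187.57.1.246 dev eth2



Longest prefix match for 155.28.74.145:
  /18 25.107.192.0: no
  /23 159.242.124.0: no
  /25 114.210.129.0: no
  /21 155.28.72.0: MATCH
  /0 0.0.0.0: MATCH
Selected: next-hop 122.116.13.124 via wlan0 (matched /21)


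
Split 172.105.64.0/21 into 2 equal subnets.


New prefix = 21 + 1 = 22
Each subnet has 1024 addresses
  172.105.64.0/22
  172.105.68.0/22
Subnets: 172.105.64.0/22, 172.105.68.0/22


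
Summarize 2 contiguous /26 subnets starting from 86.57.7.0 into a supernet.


Original prefix: /26
Number of subnets: 2 = 2^1
New prefix = 26 - 1 = 25
Supernet: 86.57.7.0/25


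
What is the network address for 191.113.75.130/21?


IP:   10111111.01110001.01001011.10000010
Mask: 11111111.11111111.11111000.00000000
AND operation:
Net:  10111111.01110001.01001000.00000000
Network: 191.113.72.0/21


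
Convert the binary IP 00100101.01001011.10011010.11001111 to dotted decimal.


00100101 = 37
01001011 = 75
10011010 = 154
11001111 = 207
IP: 37.75.154.207


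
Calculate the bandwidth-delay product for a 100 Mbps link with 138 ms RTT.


BDP = bandwidth * RTT
= 100 Mbps * 138 ms
= 100 * 1e6 * 138 / 1000 bits
= 13800000 bits
= 1725000 bytes
= 1684.5703 KB
BDP = 13800000 bits (1725000 bytes)


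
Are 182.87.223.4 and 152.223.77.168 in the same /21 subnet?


Mask: 255.255.248.0
182.87.223.4 AND mask = 182.87.216.0
152.223.77.168 AND mask = 152.223.72.0
No, different subnets (182.87.216.0 vs 152.223.72.0)


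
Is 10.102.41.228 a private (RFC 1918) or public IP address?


RFC 1918 private ranges:
  10.0.0.0/8 (10.0.0.0 - 10.255.255.255)
  172.16.0.0/12 (172.16.0.0 - 172.31.255.255)
  192.168.0.0/16 (192.168.0.0 - 192.168.255.255)
Private (in 10.0.0.0/8)


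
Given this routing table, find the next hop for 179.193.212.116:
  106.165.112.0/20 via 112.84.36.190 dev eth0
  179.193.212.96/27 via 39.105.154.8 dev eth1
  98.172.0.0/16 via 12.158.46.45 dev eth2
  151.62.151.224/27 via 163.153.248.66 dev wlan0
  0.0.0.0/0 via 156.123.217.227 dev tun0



Longest prefix match for 179.193.212.116:
  /20 106.165.112.0: no
  /27 179.193.212.96: MATCH
  /16 98.172.0.0: no
  /27 151.62.151.224: no
  /0 0.0.0.0: MATCH
Selected: next-hop 39.105.154.8 via eth1 (matched /27)


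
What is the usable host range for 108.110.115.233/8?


Network: 108.0.0.0
Broadcast: 108.255.255.255
First usable = network + 1
Last usable = broadcast - 1
Range: 108.0.0.1 to 108.255.255.254


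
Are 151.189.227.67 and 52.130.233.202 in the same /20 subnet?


Mask: 255.255.240.0
151.189.227.67 AND mask = 151.189.224.0
52.130.233.202 AND mask = 52.130.224.0
No, different subnets (151.189.224.0 vs 52.130.224.0)


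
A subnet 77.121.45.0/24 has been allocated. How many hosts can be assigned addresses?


Host bits = 32 - 24 = 8
Total addresses = 2^8 = 256
Usable = total - 2 (network and broadcast)
Usable hosts: 254


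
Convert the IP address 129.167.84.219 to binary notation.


129 = 10000001
167 = 10100111
84 = 01010100
219 = 11011011
Binary: 10000001.10100111.01010100.11011011


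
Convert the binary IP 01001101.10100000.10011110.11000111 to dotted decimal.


01001101 = 77
10100000 = 160
10011110 = 158
11000111 = 199
IP: 77.160.158.199


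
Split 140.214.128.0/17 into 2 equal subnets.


New prefix = 17 + 1 = 18
Each subnet has 16384 addresses
  140.214.128.0/18
  140.214.192.0/18
Subnets: 140.214.128.0/18, 140.214.192.0/18


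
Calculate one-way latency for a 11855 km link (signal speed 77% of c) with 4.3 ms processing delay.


Speed = 0.77 * 3e5 km/s = 231000 km/s
Propagation delay = 11855 / 231000 = 0.0513 s = 51.3203 ms
Processing delay = 4.3 ms
Total one-way latency = 55.6203 ms


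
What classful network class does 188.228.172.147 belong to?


First octet: 188
Binary: 10111100
10xxxxxx -> Class B (128-191)
Class B, default mask 255.255.0.0 (/16)


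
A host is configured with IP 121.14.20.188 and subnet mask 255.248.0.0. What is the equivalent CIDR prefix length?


Binary: 11111111.11111000.00000000.00000000
Count leading 1s
Prefix: /13


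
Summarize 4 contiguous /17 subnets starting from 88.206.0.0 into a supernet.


Original prefix: /17
Number of subnets: 4 = 2^2
New prefix = 17 - 2 = 15
Supernet: 88.206.0.0/15


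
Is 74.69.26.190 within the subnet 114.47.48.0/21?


Subnet network: 114.47.48.0
Test IP AND mask: 74.69.24.0
No, 74.69.26.190 is not in 114.47.48.0/21


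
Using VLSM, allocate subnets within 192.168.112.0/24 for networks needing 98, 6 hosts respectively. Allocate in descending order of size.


98 hosts -> /25 (126 usable): 192.168.112.0/25
6 hosts -> /29 (6 usable): 192.168.112.128/29
Allocation: 192.168.112.0/25 (98 hosts, 126 usable); 192.168.112.128/29 (6 hosts, 6 usable)


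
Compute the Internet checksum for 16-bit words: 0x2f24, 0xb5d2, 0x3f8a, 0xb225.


Sum all words (with carry folding):
+ 0x2f24 = 0x2f24
+ 0xb5d2 = 0xe4f6
+ 0x3f8a = 0x2481
+ 0xb225 = 0xd6a6
One's complement: ~0xd6a6
Checksum = 0x2959


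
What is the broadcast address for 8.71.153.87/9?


Network: 8.0.0.0/9
Host bits = 23
Set all host bits to 1:
Broadcast: 8.127.255.255


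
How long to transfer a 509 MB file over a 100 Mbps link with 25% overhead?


Effective throughput = 100 * (1 - 25/100) = 75 Mbps
File size in Mb = 509 * 8 = 4072 Mb
Time = 4072 / 75
Time = 54.2933 seconds


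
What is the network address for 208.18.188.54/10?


IP:   11010000.00010010.10111100.00110110
Mask: 11111111.11000000.00000000.00000000
AND operation:
Net:  11010000.00000000.00000000.00000000
Network: 208.0.0.0/10


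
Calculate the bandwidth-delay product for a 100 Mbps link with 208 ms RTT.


BDP = bandwidth * RTT
= 100 Mbps * 208 ms
= 100 * 1e6 * 208 / 1000 bits
= 20800000 bits
= 2600000 bytes
= 2539.0625 KB
BDP = 20800000 bits (2600000 bytes)


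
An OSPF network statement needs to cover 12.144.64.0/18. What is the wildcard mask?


Subnet mask: 255.255.192.0
Wildcard = 255.255.255.255 - subnet mask
255 - 255 = 0
255 - 255 = 0
255 - 192 = 63
255 - 0 = 255
Wildcard: 0.0.63.255


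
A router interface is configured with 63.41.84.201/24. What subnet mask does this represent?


/24 means 24 network bits, 8 host bits
Binary: 11111111111111111111111100000000
Mask: 255.255.255.0


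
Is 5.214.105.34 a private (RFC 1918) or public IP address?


RFC 1918 private ranges:
  10.0.0.0/8 (10.0.0.0 - 10.255.255.255)
  172.16.0.0/12 (172.16.0.0 - 172.31.255.255)
  192.168.0.0/16 (192.168.0.0 - 192.168.255.255)
Public (not in any RFC 1918 range)


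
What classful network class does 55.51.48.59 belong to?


First octet: 55
Binary: 00110111
0xxxxxxx -> Class A (1-126)
Class A, default mask 255.0.0.0 (/8)


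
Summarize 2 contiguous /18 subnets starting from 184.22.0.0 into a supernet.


Original prefix: /18
Number of subnets: 2 = 2^1
New prefix = 18 - 1 = 17
Supernet: 184.22.0.0/17


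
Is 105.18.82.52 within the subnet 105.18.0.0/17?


Subnet network: 105.18.0.0
Test IP AND mask: 105.18.0.0
Yes, 105.18.82.52 is in 105.18.0.0/17


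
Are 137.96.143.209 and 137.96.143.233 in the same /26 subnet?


Mask: 255.255.255.192
137.96.143.209 AND mask = 137.96.143.192
137.96.143.233 AND mask = 137.96.143.192
Yes, same subnet (137.96.143.192)


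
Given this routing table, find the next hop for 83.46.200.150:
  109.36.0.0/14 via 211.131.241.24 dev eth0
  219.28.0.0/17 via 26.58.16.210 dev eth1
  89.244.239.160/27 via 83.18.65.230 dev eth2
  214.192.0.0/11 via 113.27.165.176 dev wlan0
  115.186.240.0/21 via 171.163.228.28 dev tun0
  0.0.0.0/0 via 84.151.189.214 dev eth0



Longest prefix match for 83.46.200.150:
  /14 109.36.0.0: no
  /17 219.28.0.0: no
  /27 89.244.239.160: no
  /11 214.192.0.0: no
  /21 115.186.240.0: no
  /0 0.0.0.0: MATCH
Selected: next-hop 84.151.189.214 via eth0 (matched /0)


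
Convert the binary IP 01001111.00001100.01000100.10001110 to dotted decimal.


01001111 = 79
00001100 = 12
01000100 = 68
10001110 = 142
IP: 79.12.68.142


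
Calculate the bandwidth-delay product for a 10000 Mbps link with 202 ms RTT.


BDP = bandwidth * RTT
= 10000 Mbps * 202 ms
= 10000 * 1e6 * 202 / 1000 bits
= 2020000000 bits
= 252500000 bytes
= 246582.0312 KB
BDP = 2020000000 bits (252500000 bytes)


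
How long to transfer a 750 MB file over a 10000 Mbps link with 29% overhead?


Effective throughput = 10000 * (1 - 29/100) = 7100 Mbps
File size in Mb = 750 * 8 = 6000 Mb
Time = 6000 / 7100
Time = 0.8451 seconds


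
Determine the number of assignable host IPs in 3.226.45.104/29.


Host bits = 32 - 29 = 3
Total addresses = 2^3 = 8
Usable = total - 2 (network and broadcast)
Usable hosts: 6


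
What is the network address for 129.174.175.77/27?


IP:   10000001.10101110.10101111.01001101
Mask: 11111111.11111111.11111111.11100000
AND operation:
Net:  10000001.10101110.10101111.01000000
Network: 129.174.175.64/27


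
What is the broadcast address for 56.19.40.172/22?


Network: 56.19.40.0/22
Host bits = 10
Set all host bits to 1:
Broadcast: 56.19.43.255


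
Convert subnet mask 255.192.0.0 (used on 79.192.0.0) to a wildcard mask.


Subnet mask: 255.192.0.0
Wildcard = 255.255.255.255 - subnet mask
255 - 255 = 0
255 - 192 = 63
255 - 0 = 255
255 - 0 = 255
Wildcard: 0.63.255.255


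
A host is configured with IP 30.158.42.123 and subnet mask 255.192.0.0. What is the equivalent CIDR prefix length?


Binary: 11111111.11000000.00000000.00000000
Count leading 1s
Prefix: /10


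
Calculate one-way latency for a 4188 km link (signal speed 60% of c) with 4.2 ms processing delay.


Speed = 0.6 * 3e5 km/s = 180000 km/s
Propagation delay = 4188 / 180000 = 0.0233 s = 23.2667 ms
Processing delay = 4.2 ms
Total one-way latency = 27.4667 ms


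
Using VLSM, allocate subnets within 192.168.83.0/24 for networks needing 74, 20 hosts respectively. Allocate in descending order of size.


74 hosts -> /25 (126 usable): 192.168.83.0/25
20 hosts -> /27 (30 usable): 192.168.83.128/27
Allocation: 192.168.83.0/25 (74 hosts, 126 usable); 192.168.83.128/27 (20 hosts, 30 usable)


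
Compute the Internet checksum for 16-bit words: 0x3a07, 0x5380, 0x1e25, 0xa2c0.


Sum all words (with carry folding):
+ 0x3a07 = 0x3a07
+ 0x5380 = 0x8d87
+ 0x1e25 = 0xabac
+ 0xa2c0 = 0x4e6d
One's complement: ~0x4e6d
Checksum = 0xb192


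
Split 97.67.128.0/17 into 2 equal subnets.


New prefix = 17 + 1 = 18
Each subnet has 16384 addresses
  97.67.128.0/18
  97.67.192.0/18
Subnets: 97.67.128.0/18, 97.67.192.0/18


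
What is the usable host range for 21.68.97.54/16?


Network: 21.68.0.0
Broadcast: 21.68.255.255
First usable = network + 1
Last usable = broadcast - 1
Range: 21.68.0.1 to 21.68.255.254


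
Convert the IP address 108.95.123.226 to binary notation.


108 = 01101100
95 = 01011111
123 = 01111011
226 = 11100010
Binary: 01101100.01011111.01111011.11100010


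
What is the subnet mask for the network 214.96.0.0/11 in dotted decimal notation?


/11 means 11 network bits, 21 host bits
Binary: 11111111111000000000000000000000
Mask: 255.224.0.0


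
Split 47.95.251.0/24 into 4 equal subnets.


New prefix = 24 + 2 = 26
Each subnet has 64 addresses
  47.95.251.0/26
  47.95.251.64/26
  47.95.251.128/26
  47.95.251.192/26
Subnets: 47.95.251.0/26, 47.95.251.64/26, 47.95.251.128/26, 47.95.251.192/26


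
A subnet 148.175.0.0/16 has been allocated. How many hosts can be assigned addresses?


Host bits = 32 - 16 = 16
Total addresses = 2^16 = 65536
Usable = total - 2 (network and broadcast)
Usable hosts: 65534


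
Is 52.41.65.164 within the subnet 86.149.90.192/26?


Subnet network: 86.149.90.192
Test IP AND mask: 52.41.65.128
No, 52.41.65.164 is not in 86.149.90.192/26


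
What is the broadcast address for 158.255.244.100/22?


Network: 158.255.244.0/22
Host bits = 10
Set all host bits to 1:
Broadcast: 158.255.247.255


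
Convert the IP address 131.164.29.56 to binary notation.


131 = 10000011
164 = 10100100
29 = 00011101
56 = 00111000
Binary: 10000011.10100100.00011101.00111000


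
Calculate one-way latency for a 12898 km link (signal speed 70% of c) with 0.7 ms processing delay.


Speed = 0.7 * 3e5 km/s = 210000 km/s
Propagation delay = 12898 / 210000 = 0.0614 s = 61.419 ms
Processing delay = 0.7 ms
Total one-way latency = 62.119 ms


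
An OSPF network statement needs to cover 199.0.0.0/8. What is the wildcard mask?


Subnet mask: 255.0.0.0
Wildcard = 255.255.255.255 - subnet mask
255 - 255 = 0
255 - 0 = 255
255 - 0 = 255
255 - 0 = 255
Wildcard: 0.255.255.255


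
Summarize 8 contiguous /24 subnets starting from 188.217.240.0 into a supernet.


Original prefix: /24
Number of subnets: 8 = 2^3
New prefix = 24 - 3 = 21
Supernet: 188.217.240.0/21


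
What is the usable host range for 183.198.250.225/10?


Network: 183.192.0.0
Broadcast: 183.255.255.255
First usable = network + 1
Last usable = broadcast - 1
Range: 183.192.0.1 to 183.255.255.254


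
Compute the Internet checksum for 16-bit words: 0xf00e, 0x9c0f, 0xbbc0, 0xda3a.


Sum all words (with carry folding):
+ 0xf00e = 0xf00e
+ 0x9c0f = 0x8c1e
+ 0xbbc0 = 0x47df
+ 0xda3a = 0x221a
One's complement: ~0x221a
Checksum = 0xdde5


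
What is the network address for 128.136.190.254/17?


IP:   10000000.10001000.10111110.11111110
Mask: 11111111.11111111.10000000.00000000
AND operation:
Net:  10000000.10001000.10000000.00000000
Network: 128.136.128.0/17


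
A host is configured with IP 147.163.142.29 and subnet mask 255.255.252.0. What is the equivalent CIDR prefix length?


Binary: 11111111.11111111.11111100.00000000
Count leading 1s
Prefix: /22


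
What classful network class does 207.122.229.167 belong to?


First octet: 207
Binary: 11001111
110xxxxx -> Class C (192-223)
Class C, default mask 255.255.255.0 (/24)


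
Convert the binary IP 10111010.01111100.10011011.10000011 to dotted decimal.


10111010 = 186
01111100 = 124
10011011 = 155
10000011 = 131
IP: 186.124.155.131


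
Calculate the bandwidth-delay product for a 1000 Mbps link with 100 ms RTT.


BDP = bandwidth * RTT
= 1000 Mbps * 100 ms
= 1000 * 1e6 * 100 / 1000 bits
= 100000000 bits
= 12500000 bytes
= 12207.0312 KB
BDP = 100000000 bits (12500000 bytes)


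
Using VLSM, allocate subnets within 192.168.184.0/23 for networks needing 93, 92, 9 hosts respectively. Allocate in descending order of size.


93 hosts -> /25 (126 usable): 192.168.184.0/25
92 hosts -> /25 (126 usable): 192.168.184.128/25
9 hosts -> /28 (14 usable): 192.168.185.0/28
Allocation: 192.168.184.0/25 (93 hosts, 126 usable); 192.168.184.128/25 (92 hosts, 126 usable); 192.168.185.0/28 (9 hosts, 14 usable)


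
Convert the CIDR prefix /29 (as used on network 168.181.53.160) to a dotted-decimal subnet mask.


/29 means 29 network bits, 3 host bits
Binary: 11111111111111111111111111111000
Mask: 255.255.255.248


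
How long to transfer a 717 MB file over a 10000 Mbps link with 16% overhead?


Effective throughput = 10000 * (1 - 16/100) = 8400 Mbps
File size in Mb = 717 * 8 = 5736 Mb
Time = 5736 / 8400
Time = 0.6829 seconds


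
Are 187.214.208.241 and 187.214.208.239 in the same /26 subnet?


Mask: 255.255.255.192
187.214.208.241 AND mask = 187.214.208.192
187.214.208.239 AND mask = 187.214.208.192
Yes, same subnet (187.214.208.192)


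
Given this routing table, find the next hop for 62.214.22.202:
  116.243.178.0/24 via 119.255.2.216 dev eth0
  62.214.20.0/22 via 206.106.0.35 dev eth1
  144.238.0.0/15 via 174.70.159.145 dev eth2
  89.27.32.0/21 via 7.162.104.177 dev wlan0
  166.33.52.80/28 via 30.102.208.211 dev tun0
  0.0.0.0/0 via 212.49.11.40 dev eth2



Longest prefix match for 62.214.22.202:
  /24 116.243.178.0: no
  /22 62.214.20.0: MATCH
  /15 144.238.0.0: no
  /21 89.27.32.0: no
  /28 166.33.52.80: no
  /0 0.0.0.0: MATCH
Selected: next-hop 206.106.0.35 via eth1 (matched /22)


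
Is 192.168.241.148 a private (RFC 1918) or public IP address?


RFC 1918 private ranges:
  10.0.0.0/8 (10.0.0.0 - 10.255.255.255)
  172.16.0.0/12 (172.16.0.0 - 172.31.255.255)
  192.168.0.0/16 (192.168.0.0 - 192.168.255.255)
Private (in 192.168.0.0/16)


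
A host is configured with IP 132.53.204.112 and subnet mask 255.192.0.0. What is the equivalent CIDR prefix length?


Binary: 11111111.11000000.00000000.00000000
Count leading 1s
Prefix: /10


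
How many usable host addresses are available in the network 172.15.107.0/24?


Host bits = 32 - 24 = 8
Total addresses = 2^8 = 256
Usable = total - 2 (network and broadcast)
Usable hosts: 254


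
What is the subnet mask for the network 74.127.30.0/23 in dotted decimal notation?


/23 means 23 network bits, 9 host bits
Binary: 11111111111111111111111000000000
Mask: 255.255.254.0


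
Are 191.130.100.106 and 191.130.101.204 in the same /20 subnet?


Mask: 255.255.240.0
191.130.100.106 AND mask = 191.130.96.0
191.130.101.204 AND mask = 191.130.96.0
Yes, same subnet (191.130.96.0)


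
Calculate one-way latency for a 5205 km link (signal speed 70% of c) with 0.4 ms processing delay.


Speed = 0.7 * 3e5 km/s = 210000 km/s
Propagation delay = 5205 / 210000 = 0.0248 s = 24.7857 ms
Processing delay = 0.4 ms
Total one-way latency = 25.1857 ms


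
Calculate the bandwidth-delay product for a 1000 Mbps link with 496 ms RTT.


BDP = bandwidth * RTT
= 1000 Mbps * 496 ms
= 1000 * 1e6 * 496 / 1000 bits
= 496000000 bits
= 62000000 bytes
= 60546.875 KB
BDP = 496000000 bits (62000000 bytes)


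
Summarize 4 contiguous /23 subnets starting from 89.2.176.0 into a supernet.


Original prefix: /23
Number of subnets: 4 = 2^2
New prefix = 23 - 2 = 21
Supernet: 89.2.176.0/21


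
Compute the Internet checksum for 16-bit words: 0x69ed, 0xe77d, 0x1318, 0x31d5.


Sum all words (with carry folding):
+ 0x69ed = 0x69ed
+ 0xe77d = 0x516b
+ 0x1318 = 0x6483
+ 0x31d5 = 0x9658
One's complement: ~0x9658
Checksum = 0x69a7


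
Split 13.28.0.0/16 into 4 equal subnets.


New prefix = 16 + 2 = 18
Each subnet has 16384 addresses
  13.28.0.0/18
  13.28.64.0/18
  13.28.128.0/18
  13.28.192.0/18
Subnets: 13.28.0.0/18, 13.28.64.0/18, 13.28.128.0/18, 13.28.192.0/18


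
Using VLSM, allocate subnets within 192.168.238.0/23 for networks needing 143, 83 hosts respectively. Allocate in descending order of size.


143 hosts -> /24 (254 usable): 192.168.238.0/24
83 hosts -> /25 (126 usable): 192.168.239.0/25
Allocation: 192.168.238.0/24 (143 hosts, 254 usable); 192.168.239.0/25 (83 hosts, 126 usable)


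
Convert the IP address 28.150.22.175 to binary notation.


28 = 00011100
150 = 10010110
22 = 00010110
175 = 10101111
Binary: 00011100.10010110.00010110.10101111


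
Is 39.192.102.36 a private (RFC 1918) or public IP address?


RFC 1918 private ranges:
  10.0.0.0/8 (10.0.0.0 - 10.255.255.255)
  172.16.0.0/12 (172.16.0.0 - 172.31.255.255)
  192.168.0.0/16 (192.168.0.0 - 192.168.255.255)
Public (not in any RFC 1918 range)


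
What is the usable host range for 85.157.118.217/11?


Network: 85.128.0.0
Broadcast: 85.159.255.255
First usable = network + 1
Last usable = broadcast - 1
Range: 85.128.0.1 to 85.159.255.254


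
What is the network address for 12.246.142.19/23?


IP:   00001100.11110110.10001110.00010011
Mask: 11111111.11111111.11111110.00000000
AND operation:
Net:  00001100.11110110.10001110.00000000
Network: 12.246.142.0/23


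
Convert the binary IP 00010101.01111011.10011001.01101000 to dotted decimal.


00010101 = 21
01111011 = 123
10011001 = 153
01101000 = 104
IP: 21.123.153.104


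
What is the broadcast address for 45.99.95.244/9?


Network: 45.0.0.0/9
Host bits = 23
Set all host bits to 1:
Broadcast: 45.127.255.255


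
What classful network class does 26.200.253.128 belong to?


First octet: 26
Binary: 00011010
0xxxxxxx -> Class A (1-126)
Class A, default mask 255.0.0.0 (/8)


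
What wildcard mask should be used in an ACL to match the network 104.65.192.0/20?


Subnet mask: 255.255.240.0
Wildcard = 255.255.255.255 - subnet mask
255 - 255 = 0
255 - 255 = 0
255 - 240 = 15
255 - 0 = 255
Wildcard: 0.0.15.255


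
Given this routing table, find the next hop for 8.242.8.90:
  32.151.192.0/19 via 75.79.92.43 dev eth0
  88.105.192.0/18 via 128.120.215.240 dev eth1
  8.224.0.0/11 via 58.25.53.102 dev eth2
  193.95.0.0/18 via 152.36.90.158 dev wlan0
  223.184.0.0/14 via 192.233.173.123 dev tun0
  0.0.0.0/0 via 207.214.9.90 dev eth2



Longest prefix match for 8.242.8.90:
  /19 32.151.192.0: no
  /18 88.105.192.0: no
  /11 8.224.0.0: MATCH
  /18 193.95.0.0: no
  /14 223.184.0.0: no
  /0 0.0.0.0: MATCH
Selected: next-hop 58.25.53.102 via eth2 (matched /11)


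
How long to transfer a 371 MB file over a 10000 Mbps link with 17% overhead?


Effective throughput = 10000 * (1 - 17/100) = 8300 Mbps
File size in Mb = 371 * 8 = 2968 Mb
Time = 2968 / 8300
Time = 0.3576 seconds


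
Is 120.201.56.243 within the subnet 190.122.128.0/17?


Subnet network: 190.122.128.0
Test IP AND mask: 120.201.0.0
No, 120.201.56.243 is not in 190.122.128.0/17


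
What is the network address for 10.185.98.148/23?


IP:   00001010.10111001.01100010.10010100
Mask: 11111111.11111111.11111110.00000000
AND operation:
Net:  00001010.10111001.01100010.00000000
Network: 10.185.98.0/23


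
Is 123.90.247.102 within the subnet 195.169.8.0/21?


Subnet network: 195.169.8.0
Test IP AND mask: 123.90.240.0
No, 123.90.247.102 is not in 195.169.8.0/21


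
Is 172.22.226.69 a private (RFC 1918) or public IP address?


RFC 1918 private ranges:
  10.0.0.0/8 (10.0.0.0 - 10.255.255.255)
  172.16.0.0/12 (172.16.0.0 - 172.31.255.255)
  192.168.0.0/16 (192.168.0.0 - 192.168.255.255)
Private (in 172.16.0.0/12)


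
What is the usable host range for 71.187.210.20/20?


Network: 71.187.208.0
Broadcast: 71.187.223.255
First usable = network + 1
Last usable = broadcast - 1
Range: 71.187.208.1 to 71.187.223.254


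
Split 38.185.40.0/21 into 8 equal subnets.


New prefix = 21 + 3 = 24
Each subnet has 256 addresses
  38.185.40.0/24
  38.185.41.0/24
  38.185.42.0/24
  38.185.43.0/24
  38.185.44.0/24
  38.185.45.0/24
  38.185.46.0/24
  38.185.47.0/24
Subnets: 38.185.40.0/24, 38.185.41.0/24, 38.185.42.0/24, 38.185.43.0/24, 38.185.44.0/24, 38.185.45.0/24, 38.185.46.0/24, 38.185.47.0/24


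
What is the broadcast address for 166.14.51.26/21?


Network: 166.14.48.0/21
Host bits = 11
Set all host bits to 1:
Broadcast: 166.14.55.255


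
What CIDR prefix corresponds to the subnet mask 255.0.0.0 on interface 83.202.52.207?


Binary: 11111111.00000000.00000000.00000000
Count leading 1s
Prefix: /8


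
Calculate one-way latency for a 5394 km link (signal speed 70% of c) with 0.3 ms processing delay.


Speed = 0.7 * 3e5 km/s = 210000 km/s
Propagation delay = 5394 / 210000 = 0.0257 s = 25.6857 ms
Processing delay = 0.3 ms
Total one-way latency = 25.9857 ms
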